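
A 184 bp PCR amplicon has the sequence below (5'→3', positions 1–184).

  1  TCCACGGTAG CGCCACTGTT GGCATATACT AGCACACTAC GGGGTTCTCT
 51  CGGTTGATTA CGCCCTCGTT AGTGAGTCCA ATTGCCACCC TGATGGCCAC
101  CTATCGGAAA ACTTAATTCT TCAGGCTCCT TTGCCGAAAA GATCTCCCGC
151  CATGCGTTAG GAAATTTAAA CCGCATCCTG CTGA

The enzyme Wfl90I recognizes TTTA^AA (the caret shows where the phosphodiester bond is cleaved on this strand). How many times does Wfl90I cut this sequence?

1

TTTAAA occurs starting at position 165.
Wfl90I cuts at 1 site.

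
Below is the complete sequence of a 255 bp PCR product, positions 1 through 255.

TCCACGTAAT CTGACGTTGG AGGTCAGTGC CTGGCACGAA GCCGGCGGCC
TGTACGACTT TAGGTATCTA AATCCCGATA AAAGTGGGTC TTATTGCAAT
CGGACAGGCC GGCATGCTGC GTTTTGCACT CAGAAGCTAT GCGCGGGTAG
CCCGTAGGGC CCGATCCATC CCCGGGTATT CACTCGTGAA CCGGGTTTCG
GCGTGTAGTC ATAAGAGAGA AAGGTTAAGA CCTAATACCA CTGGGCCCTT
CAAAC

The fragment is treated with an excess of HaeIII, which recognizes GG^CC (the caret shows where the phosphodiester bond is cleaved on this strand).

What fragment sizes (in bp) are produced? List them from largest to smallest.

HaeIII sites (GGCC) start at positions 47, 107, 158, 244.
HaeIII cuts after base 2 of each site, so after positions 48, 108, 159, 245.
Linear molecule, 4 cuts → 5 fragments:
  1–48 → 48 bp
  49–108 → 60 bp
  109–159 → 51 bp
  160–245 → 86 bp
  246–255 → 10 bp
Sorted largest to smallest: 86, 60, 51, 48, 10 bp.

86, 60, 51, 48, 10 bp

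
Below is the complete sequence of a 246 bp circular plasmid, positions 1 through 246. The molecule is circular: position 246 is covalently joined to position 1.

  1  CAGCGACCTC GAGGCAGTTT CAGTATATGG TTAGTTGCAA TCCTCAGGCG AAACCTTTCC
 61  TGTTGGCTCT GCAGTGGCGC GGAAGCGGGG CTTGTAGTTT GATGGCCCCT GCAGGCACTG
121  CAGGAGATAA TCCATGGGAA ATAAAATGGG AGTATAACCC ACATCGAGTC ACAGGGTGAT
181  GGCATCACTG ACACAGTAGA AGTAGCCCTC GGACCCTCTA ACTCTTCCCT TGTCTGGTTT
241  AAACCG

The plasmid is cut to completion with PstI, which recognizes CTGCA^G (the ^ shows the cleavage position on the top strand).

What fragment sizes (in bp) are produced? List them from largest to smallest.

197, 40, 9 bp

PstI sites (CTGCAG) start at positions 69, 109, 118.
PstI cuts after base 5 of each site (before the last base), so after positions 73, 113, 122.
Circular molecule, 3 cuts → 3 fragments:
  74–113 → 40 bp
  114–122 → 9 bp
  123–246 then 1–73 → 124 + 73 = 197 bp
Sorted largest to smallest: 197, 40, 9 bp.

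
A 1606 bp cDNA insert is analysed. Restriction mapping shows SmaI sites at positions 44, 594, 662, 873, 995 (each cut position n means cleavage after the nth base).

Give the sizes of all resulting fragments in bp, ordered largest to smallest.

611, 550, 211, 122, 68, 44 bp

Linear molecule, 5 cuts → 6 fragments:
  44 − 0 = 44 bp
  594 − 44 = 550 bp
  662 − 594 = 68 bp
  873 − 662 = 211 bp
  995 − 873 = 122 bp
  1606 − 995 = 611 bp
Sorted largest to smallest: 611, 550, 211, 122, 68, 44 bp.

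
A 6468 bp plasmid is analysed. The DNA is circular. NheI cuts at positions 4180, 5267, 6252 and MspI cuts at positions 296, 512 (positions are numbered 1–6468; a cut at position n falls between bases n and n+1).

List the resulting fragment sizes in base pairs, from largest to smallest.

Combined cut positions (sorted): 296, 512, 4180, 5267, 6252.
Circular molecule, 5 cuts → 5 fragments:
  512 − 296 = 216 bp
  4180 − 512 = 3668 bp
  5267 − 4180 = 1087 bp
  6252 − 5267 = 985 bp
  wrap: 6468 − 6252 + 296 = 512 bp
Sorted largest to smallest: 3668, 1087, 985, 512, 216 bp.

3668, 1087, 985, 512, 216 bp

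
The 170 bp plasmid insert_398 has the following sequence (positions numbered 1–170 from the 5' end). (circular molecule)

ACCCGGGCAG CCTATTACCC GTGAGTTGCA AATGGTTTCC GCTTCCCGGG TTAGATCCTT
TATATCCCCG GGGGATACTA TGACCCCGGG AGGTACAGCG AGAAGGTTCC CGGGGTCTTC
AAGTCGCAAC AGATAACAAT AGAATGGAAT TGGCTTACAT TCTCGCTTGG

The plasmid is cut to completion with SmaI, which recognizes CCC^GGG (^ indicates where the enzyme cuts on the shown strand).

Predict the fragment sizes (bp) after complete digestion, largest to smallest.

SmaI sites (CCCGGG) start at positions 2, 45, 67, 85, 109.
SmaI cuts after base 3 of each site, so after positions 4, 47, 69, 87, 111.
Circular molecule, 5 cuts → 5 fragments:
  5–47 → 43 bp
  48–69 → 22 bp
  70–87 → 18 bp
  88–111 → 24 bp
  112–170 then 1–4 → 59 + 4 = 63 bp
Sorted largest to smallest: 63, 43, 24, 22, 18 bp.

63, 43, 24, 22, 18 bp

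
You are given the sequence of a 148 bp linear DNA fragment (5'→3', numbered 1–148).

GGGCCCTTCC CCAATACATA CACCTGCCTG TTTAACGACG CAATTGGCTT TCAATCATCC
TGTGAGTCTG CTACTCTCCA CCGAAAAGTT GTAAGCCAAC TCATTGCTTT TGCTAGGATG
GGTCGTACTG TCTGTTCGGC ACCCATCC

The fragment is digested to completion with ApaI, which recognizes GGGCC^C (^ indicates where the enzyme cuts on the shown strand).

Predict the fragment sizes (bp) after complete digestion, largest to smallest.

143, 5 bp

The ApaI site (GGGCCC) starts at position 1.
ApaI cuts after base 5 of each site (before the last base), so after position 5.
Linear molecule, 1 cut → 2 fragments:
  1–5 → 5 bp
  6–148 → 143 bp
Sorted largest to smallest: 143, 5 bp.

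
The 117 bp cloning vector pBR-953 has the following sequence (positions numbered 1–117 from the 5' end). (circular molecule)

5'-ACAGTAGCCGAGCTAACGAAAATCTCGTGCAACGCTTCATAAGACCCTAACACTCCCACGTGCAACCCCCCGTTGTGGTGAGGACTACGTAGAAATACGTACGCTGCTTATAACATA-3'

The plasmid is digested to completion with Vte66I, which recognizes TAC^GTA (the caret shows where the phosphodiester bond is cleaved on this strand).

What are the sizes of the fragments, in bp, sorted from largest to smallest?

107, 10 bp

Vte66I sites (TACGTA) start at positions 86, 96.
Vte66I cuts after base 3 of each site, so after positions 88, 98.
Circular molecule, 2 cuts → 2 fragments:
  89–98 → 10 bp
  99–117 then 1–88 → 19 + 88 = 107 bp
Sorted largest to smallest: 107, 10 bp.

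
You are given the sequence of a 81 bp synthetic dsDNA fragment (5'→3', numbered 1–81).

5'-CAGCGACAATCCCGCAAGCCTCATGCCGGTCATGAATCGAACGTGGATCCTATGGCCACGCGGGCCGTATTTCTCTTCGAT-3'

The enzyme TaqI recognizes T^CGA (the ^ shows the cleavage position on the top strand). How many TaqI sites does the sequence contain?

2

TCGA occurs starting at positions 37, 77.
TaqI cuts at 2 sites.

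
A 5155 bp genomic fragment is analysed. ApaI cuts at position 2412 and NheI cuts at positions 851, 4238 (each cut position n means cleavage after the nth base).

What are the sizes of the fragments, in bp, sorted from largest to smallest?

1826, 1561, 917, 851 bp

Combined cut positions (sorted): 851, 2412, 4238.
Linear molecule, 3 cuts → 4 fragments:
  851 − 0 = 851 bp
  2412 − 851 = 1561 bp
  4238 − 2412 = 1826 bp
  5155 − 4238 = 917 bp
Sorted largest to smallest: 1826, 1561, 917, 851 bp.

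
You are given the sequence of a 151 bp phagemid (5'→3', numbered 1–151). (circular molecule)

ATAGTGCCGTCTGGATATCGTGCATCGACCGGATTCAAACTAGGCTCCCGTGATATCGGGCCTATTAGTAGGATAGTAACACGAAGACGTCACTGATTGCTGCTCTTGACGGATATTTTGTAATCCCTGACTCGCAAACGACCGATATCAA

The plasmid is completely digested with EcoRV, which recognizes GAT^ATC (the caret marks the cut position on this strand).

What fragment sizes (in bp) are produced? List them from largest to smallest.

EcoRV sites (GATATC) start at positions 14, 52, 144.
EcoRV cuts after base 3 of each site, so after positions 16, 54, 146.
Circular molecule, 3 cuts → 3 fragments:
  17–54 → 38 bp
  55–146 → 92 bp
  147–151 then 1–16 → 5 + 16 = 21 bp
Sorted largest to smallest: 92, 38, 21 bp.

92, 38, 21 bp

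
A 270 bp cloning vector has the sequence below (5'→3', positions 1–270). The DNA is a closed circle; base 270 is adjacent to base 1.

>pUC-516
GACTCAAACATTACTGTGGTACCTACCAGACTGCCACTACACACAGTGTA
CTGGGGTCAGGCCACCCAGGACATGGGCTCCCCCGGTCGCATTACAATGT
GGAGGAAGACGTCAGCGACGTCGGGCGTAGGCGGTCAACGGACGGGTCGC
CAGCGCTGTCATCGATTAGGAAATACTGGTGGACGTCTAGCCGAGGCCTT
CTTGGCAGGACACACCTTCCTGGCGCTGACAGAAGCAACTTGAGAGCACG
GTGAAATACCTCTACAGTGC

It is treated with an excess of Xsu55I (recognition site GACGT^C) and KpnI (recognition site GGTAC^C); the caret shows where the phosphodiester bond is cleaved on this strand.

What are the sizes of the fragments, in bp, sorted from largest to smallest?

106, 90, 65, 9 bp

Xsu55I sites (GACGTC) start at positions 108, 117, 182.
Xsu55I cuts after base 5 of each site (before the last base), so after positions 112, 121, 186.
The KpnI site (GGTACC) starts at position 18.
KpnI cuts after base 5 of each site (before the last base), so after position 22.
Combined cut positions: 22, 112, 121, 186.
Circular molecule, 4 cuts → 4 fragments:
  23–112 → 90 bp
  113–121 → 9 bp
  122–186 → 65 bp
  187–270 then 1–22 → 84 + 22 = 106 bp
Sorted largest to smallest: 106, 90, 65, 9 bp.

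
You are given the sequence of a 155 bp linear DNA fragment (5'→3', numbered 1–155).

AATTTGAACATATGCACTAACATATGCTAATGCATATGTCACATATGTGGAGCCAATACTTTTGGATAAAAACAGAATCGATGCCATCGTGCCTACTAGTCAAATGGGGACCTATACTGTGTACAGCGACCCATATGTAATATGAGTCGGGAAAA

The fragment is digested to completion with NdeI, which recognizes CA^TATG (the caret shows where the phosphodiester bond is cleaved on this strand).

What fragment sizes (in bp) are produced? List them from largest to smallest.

90, 22, 12, 12, 10, 9 bp

NdeI sites (CATATG) start at positions 9, 21, 33, 42, 132.
NdeI cuts after base 2 of each site, so after positions 10, 22, 34, 43, 133.
Linear molecule, 5 cuts → 6 fragments:
  1–10 → 10 bp
  11–22 → 12 bp
  23–34 → 12 bp
  35–43 → 9 bp
  44–133 → 90 bp
  134–155 → 22 bp
Sorted largest to smallest: 90, 22, 12, 12, 10, 9 bp.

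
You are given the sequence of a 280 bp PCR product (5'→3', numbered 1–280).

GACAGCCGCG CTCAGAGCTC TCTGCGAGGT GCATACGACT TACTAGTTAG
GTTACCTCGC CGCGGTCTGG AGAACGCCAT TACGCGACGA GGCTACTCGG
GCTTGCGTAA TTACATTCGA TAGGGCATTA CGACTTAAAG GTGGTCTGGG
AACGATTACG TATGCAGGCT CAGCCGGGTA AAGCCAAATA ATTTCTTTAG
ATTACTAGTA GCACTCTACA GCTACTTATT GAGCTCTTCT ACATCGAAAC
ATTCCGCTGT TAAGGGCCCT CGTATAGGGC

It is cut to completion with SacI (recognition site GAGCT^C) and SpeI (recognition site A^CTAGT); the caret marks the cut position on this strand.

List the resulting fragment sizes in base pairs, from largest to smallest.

162, 45, 31, 23, 19 bp

SacI sites (GAGCTC) start at positions 15, 231.
SacI cuts after base 5 of each site (before the last base), so after positions 19, 235.
SpeI sites (ACTAGT) start at positions 42, 204.
SpeI cuts after the first base of each site, so after positions 42, 204.
Combined cut positions: 19, 42, 204, 235.
Linear molecule, 4 cuts → 5 fragments:
  1–19 → 19 bp
  20–42 → 23 bp
  43–204 → 162 bp
  205–235 → 31 bp
  236–280 → 45 bp
Sorted largest to smallest: 162, 45, 31, 23, 19 bp.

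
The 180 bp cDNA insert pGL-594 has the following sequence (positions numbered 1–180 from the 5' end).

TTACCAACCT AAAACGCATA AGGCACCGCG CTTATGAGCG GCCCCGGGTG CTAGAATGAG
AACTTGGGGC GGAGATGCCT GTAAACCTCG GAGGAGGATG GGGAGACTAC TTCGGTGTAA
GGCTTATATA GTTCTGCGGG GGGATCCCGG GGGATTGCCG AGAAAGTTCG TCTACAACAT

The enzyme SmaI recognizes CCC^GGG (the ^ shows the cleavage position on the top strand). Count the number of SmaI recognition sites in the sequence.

2

CCCGGG occurs starting at positions 43, 146.
SmaI cuts at 2 sites.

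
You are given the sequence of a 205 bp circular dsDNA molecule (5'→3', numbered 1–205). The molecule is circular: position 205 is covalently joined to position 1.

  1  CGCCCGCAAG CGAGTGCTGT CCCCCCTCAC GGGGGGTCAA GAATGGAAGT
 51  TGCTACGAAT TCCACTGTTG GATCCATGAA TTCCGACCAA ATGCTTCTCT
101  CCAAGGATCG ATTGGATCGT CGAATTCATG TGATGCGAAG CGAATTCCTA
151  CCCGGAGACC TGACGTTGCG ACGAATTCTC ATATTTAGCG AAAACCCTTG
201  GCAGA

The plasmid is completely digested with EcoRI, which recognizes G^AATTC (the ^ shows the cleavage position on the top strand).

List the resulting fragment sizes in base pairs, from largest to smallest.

EcoRI sites (GAATTC) start at positions 57, 78, 122, 142, 173.
EcoRI cuts after the first base of each site, so after positions 57, 78, 122, 142, 173.
Circular molecule, 5 cuts → 5 fragments:
  58–78 → 21 bp
  79–122 → 44 bp
  123–142 → 20 bp
  143–173 → 31 bp
  174–205 then 1–57 → 32 + 57 = 89 bp
Sorted largest to smallest: 89, 44, 31, 21, 20 bp.

89, 44, 31, 21, 20 bp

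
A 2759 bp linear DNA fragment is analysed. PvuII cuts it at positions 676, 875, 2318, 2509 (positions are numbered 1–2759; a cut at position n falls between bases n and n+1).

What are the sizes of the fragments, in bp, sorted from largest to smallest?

Linear molecule, 4 cuts → 5 fragments:
  676 − 0 = 676 bp
  875 − 676 = 199 bp
  2318 − 875 = 1443 bp
  2509 − 2318 = 191 bp
  2759 − 2509 = 250 bp
Sorted largest to smallest: 1443, 676, 250, 199, 191 bp.

1443, 676, 250, 199, 191 bp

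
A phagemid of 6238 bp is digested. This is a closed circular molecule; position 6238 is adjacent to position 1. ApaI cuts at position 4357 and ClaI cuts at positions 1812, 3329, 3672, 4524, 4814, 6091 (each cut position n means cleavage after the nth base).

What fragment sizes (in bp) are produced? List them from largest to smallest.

Combined cut positions (sorted): 1812, 3329, 3672, 4357, 4524, 4814, 6091.
Circular molecule, 7 cuts → 7 fragments:
  3329 − 1812 = 1517 bp
  3672 − 3329 = 343 bp
  4357 − 3672 = 685 bp
  4524 − 4357 = 167 bp
  4814 − 4524 = 290 bp
  6091 − 4814 = 1277 bp
  wrap: 6238 − 6091 + 1812 = 1959 bp
Sorted largest to smallest: 1959, 1517, 1277, 685, 343, 290, 167 bp.

1959, 1517, 1277, 685, 343, 290, 167 bp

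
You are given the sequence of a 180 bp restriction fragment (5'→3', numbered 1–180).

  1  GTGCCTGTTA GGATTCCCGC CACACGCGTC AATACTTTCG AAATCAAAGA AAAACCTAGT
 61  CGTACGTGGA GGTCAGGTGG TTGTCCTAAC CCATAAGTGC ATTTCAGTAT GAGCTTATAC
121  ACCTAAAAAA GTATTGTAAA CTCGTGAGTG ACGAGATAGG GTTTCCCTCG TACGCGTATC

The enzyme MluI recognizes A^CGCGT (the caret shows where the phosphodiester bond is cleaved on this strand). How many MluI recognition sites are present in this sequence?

ACGCGT occurs starting at positions 24, 172.
MluI cuts at 2 sites.

2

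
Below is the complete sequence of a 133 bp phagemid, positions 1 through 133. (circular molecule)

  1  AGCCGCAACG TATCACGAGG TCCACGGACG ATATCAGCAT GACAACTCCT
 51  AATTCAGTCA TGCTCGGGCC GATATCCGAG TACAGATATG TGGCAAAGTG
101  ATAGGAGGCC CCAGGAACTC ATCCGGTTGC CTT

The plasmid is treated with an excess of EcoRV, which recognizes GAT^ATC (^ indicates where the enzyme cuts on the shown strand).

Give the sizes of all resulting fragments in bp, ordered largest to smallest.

92, 41 bp

EcoRV sites (GATATC) start at positions 30, 71.
EcoRV cuts after base 3 of each site, so after positions 32, 73.
Circular molecule, 2 cuts → 2 fragments:
  33–73 → 41 bp
  74–133 then 1–32 → 60 + 32 = 92 bp
Sorted largest to smallest: 92, 41 bp.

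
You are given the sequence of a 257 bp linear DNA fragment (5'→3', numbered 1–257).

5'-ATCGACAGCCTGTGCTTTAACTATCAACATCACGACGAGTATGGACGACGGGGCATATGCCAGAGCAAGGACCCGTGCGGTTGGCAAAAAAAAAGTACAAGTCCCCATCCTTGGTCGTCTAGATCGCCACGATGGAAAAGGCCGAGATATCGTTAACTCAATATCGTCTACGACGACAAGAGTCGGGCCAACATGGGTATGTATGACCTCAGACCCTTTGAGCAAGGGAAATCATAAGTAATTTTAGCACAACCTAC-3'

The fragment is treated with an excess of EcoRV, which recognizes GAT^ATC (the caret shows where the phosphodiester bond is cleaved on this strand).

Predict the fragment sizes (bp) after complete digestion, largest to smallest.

The EcoRV site (GATATC) starts at position 146.
EcoRV cuts after base 3 of each site, so after position 148.
Linear molecule, 1 cut → 2 fragments:
  1–148 → 148 bp
  149–257 → 109 bp
Sorted largest to smallest: 148, 109 bp.

148, 109 bp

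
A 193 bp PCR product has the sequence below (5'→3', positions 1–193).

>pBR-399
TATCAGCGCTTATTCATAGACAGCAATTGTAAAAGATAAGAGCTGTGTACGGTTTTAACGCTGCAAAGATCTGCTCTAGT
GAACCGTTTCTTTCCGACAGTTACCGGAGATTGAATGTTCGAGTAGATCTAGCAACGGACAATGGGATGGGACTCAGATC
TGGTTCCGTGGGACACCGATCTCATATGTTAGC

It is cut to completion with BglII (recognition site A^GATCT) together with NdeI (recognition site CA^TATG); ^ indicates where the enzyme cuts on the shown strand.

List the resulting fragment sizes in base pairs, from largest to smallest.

67, 58, 31, 28, 9 bp

BglII sites (AGATCT) start at positions 67, 125, 156.
BglII cuts after the first base of each site, so after positions 67, 125, 156.
The NdeI site (CATATG) starts at position 183.
NdeI cuts after base 2 of each site, so after position 184.
Combined cut positions: 67, 125, 156, 184.
Linear molecule, 4 cuts → 5 fragments:
  1–67 → 67 bp
  68–125 → 58 bp
  126–156 → 31 bp
  157–184 → 28 bp
  185–193 → 9 bp
Sorted largest to smallest: 67, 58, 31, 28, 9 bp.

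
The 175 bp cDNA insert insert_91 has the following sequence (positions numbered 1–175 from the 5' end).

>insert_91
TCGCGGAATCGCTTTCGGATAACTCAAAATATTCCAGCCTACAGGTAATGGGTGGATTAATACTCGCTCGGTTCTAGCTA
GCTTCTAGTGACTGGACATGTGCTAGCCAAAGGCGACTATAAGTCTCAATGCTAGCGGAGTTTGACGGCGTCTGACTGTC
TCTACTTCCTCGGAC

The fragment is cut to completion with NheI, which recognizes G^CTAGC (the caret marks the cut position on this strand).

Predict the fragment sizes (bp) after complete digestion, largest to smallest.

NheI sites (GCTAGC) start at positions 77, 102, 131.
NheI cuts after the first base of each site, so after positions 77, 102, 131.
Linear molecule, 3 cuts → 4 fragments:
  1–77 → 77 bp
  78–102 → 25 bp
  103–131 → 29 bp
  132–175 → 44 bp
Sorted largest to smallest: 77, 44, 29, 25 bp.

77, 44, 29, 25 bp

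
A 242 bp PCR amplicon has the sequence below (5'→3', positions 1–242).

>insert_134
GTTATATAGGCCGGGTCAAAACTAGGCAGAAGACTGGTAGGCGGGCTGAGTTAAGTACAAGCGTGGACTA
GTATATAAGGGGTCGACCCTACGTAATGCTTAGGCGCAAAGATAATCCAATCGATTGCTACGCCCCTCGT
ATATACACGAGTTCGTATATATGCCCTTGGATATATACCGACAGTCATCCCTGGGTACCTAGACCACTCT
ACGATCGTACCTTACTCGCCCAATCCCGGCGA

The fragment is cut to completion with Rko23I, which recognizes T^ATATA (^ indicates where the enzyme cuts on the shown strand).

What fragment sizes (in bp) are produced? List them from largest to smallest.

70, 69, 68, 16, 16, 3 bp

Rko23I sites (TATATA) start at positions 3, 72, 140, 156, 172.
Rko23I cuts after the first base of each site, so after positions 3, 72, 140, 156, 172.
Linear molecule, 5 cuts → 6 fragments:
  1–3 → 3 bp
  4–72 → 69 bp
  73–140 → 68 bp
  141–156 → 16 bp
  157–172 → 16 bp
  173–242 → 70 bp
Sorted largest to smallest: 70, 69, 68, 16, 16, 3 bp.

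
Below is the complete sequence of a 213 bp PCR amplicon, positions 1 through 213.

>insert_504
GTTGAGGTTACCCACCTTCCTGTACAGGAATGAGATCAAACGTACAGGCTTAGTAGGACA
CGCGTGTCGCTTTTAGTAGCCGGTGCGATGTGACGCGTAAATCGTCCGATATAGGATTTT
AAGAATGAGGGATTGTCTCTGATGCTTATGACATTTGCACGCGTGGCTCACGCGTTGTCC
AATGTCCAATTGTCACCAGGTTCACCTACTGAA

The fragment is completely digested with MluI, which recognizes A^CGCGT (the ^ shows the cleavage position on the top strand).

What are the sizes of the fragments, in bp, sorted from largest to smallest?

66, 60, 43, 33, 11 bp

MluI sites (ACGCGT) start at positions 60, 93, 159, 170.
MluI cuts after the first base of each site, so after positions 60, 93, 159, 170.
Linear molecule, 4 cuts → 5 fragments:
  1–60 → 60 bp
  61–93 → 33 bp
  94–159 → 66 bp
  160–170 → 11 bp
  171–213 → 43 bp
Sorted largest to smallest: 66, 60, 43, 33, 11 bp.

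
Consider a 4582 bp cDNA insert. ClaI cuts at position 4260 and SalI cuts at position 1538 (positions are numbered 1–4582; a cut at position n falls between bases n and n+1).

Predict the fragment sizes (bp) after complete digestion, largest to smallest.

Combined cut positions (sorted): 1538, 4260.
Linear molecule, 2 cuts → 3 fragments:
  1538 − 0 = 1538 bp
  4260 − 1538 = 2722 bp
  4582 − 4260 = 322 bp
Sorted largest to smallest: 2722, 1538, 322 bp.

2722, 1538, 322 bp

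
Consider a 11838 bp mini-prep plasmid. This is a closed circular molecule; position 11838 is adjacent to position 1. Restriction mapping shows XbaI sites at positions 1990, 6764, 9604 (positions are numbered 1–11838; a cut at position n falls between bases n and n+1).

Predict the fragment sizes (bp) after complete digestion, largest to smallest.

4774, 4224, 2840 bp

Circular molecule, 3 cuts → 3 fragments:
  6764 − 1990 = 4774 bp
  9604 − 6764 = 2840 bp
  wrap: 11838 − 9604 + 1990 = 4224 bp
Sorted largest to smallest: 4774, 4224, 2840 bp.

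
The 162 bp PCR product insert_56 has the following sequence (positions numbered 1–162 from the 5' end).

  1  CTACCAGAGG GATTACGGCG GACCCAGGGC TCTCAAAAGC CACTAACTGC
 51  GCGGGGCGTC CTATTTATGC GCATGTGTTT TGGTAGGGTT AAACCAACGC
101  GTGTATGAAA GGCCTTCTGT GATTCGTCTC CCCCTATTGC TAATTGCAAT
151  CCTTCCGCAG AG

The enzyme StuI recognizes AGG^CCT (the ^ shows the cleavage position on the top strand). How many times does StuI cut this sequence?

1

AGGCCT occurs starting at position 110.
StuI cuts at 1 site.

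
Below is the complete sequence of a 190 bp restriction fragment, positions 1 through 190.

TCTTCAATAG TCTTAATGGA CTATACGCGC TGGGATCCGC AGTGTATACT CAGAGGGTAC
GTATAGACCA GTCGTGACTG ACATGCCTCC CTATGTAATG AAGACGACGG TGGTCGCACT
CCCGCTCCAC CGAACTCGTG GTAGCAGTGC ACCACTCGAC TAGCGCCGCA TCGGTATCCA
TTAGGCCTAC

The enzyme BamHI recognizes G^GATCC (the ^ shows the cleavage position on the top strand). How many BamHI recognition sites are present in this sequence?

GGATCC occurs starting at position 33.
BamHI cuts at 1 site.

1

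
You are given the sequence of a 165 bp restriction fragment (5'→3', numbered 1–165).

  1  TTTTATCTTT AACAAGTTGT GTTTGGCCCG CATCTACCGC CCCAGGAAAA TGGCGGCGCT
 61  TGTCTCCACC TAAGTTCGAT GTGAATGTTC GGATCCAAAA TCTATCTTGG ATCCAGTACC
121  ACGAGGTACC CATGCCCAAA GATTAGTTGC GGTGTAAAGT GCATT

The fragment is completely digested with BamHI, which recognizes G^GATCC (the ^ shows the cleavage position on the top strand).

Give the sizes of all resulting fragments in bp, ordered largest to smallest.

91, 56, 18 bp

BamHI sites (GGATCC) start at positions 91, 109.
BamHI cuts after the first base of each site, so after positions 91, 109.
Linear molecule, 2 cuts → 3 fragments:
  1–91 → 91 bp
  92–109 → 18 bp
  110–165 → 56 bp
Sorted largest to smallest: 91, 56, 18 bp.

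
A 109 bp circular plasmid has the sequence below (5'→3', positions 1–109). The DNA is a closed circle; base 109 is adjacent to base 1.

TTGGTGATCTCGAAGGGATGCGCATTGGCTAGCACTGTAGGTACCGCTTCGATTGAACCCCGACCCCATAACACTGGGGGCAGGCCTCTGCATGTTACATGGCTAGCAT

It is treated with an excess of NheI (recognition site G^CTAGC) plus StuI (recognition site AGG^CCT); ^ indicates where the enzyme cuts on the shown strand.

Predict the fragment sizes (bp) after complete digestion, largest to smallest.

56, 35, 18 bp

NheI sites (GCTAGC) start at positions 28, 102.
NheI cuts after the first base of each site, so after positions 28, 102.
The StuI site (AGGCCT) starts at position 82.
StuI cuts after base 3 of each site, so after position 84.
Combined cut positions: 28, 84, 102.
Circular molecule, 3 cuts → 3 fragments:
  29–84 → 56 bp
  85–102 → 18 bp
  103–109 then 1–28 → 7 + 28 = 35 bp
Sorted largest to smallest: 56, 35, 18 bp.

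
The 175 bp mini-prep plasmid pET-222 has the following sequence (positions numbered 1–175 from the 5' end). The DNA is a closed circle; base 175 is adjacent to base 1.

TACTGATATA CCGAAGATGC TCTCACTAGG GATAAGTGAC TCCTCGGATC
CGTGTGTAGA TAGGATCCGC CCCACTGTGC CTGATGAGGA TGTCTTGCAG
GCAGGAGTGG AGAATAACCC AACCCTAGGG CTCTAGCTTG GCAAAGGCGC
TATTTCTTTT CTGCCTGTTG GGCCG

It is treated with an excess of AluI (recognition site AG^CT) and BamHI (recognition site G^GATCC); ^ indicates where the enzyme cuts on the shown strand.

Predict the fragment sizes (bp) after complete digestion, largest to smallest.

The AluI site (AGCT) starts at position 135.
AluI cuts after base 2 of each site, so after position 136.
BamHI sites (GGATCC) start at positions 46, 63.
BamHI cuts after the first base of each site, so after positions 46, 63.
Combined cut positions: 46, 63, 136.
Circular molecule, 3 cuts → 3 fragments:
  47–63 → 17 bp
  64–136 → 73 bp
  137–175 then 1–46 → 39 + 46 = 85 bp
Sorted largest to smallest: 85, 73, 17 bp.

85, 73, 17 bp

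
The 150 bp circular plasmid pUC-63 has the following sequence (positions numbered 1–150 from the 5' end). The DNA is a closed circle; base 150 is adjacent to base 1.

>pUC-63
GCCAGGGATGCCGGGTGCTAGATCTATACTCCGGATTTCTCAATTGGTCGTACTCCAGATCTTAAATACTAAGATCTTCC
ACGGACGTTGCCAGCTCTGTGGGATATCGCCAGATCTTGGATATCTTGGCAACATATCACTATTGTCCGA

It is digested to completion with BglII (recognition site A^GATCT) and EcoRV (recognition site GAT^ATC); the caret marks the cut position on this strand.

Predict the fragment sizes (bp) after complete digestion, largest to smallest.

BglII sites (AGATCT) start at positions 20, 57, 72, 112.
BglII cuts after the first base of each site, so after positions 20, 57, 72, 112.
EcoRV sites (GATATC) start at positions 103, 120.
EcoRV cuts after base 3 of each site, so after positions 105, 122.
Combined cut positions: 20, 57, 72, 105, 112, 122.
Circular molecule, 6 cuts → 6 fragments:
  21–57 → 37 bp
  58–72 → 15 bp
  73–105 → 33 bp
  106–112 → 7 bp
  113–122 → 10 bp
  123–150 then 1–20 → 28 + 20 = 48 bp
Sorted largest to smallest: 48, 37, 33, 15, 10, 7 bp.

48, 37, 33, 15, 10, 7 bp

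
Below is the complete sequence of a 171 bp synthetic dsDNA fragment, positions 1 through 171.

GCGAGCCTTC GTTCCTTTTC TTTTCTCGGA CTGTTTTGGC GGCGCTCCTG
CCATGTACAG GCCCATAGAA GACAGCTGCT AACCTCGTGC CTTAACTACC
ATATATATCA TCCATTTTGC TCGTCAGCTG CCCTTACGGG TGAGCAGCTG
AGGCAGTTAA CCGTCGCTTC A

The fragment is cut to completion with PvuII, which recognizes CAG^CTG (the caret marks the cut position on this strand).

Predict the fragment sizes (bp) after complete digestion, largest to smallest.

PvuII sites (CAGCTG) start at positions 73, 125, 145.
PvuII cuts after base 3 of each site, so after positions 75, 127, 147.
Linear molecule, 3 cuts → 4 fragments:
  1–75 → 75 bp
  76–127 → 52 bp
  128–147 → 20 bp
  148–171 → 24 bp
Sorted largest to smallest: 75, 52, 24, 20 bp.

75, 52, 24, 20 bp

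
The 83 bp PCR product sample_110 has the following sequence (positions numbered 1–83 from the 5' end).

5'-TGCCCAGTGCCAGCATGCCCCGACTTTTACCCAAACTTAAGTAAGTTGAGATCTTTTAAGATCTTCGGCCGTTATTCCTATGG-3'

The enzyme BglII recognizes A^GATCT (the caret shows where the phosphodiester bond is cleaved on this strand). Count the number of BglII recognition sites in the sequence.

AGATCT occurs starting at positions 49, 59.
BglII cuts at 2 sites.

2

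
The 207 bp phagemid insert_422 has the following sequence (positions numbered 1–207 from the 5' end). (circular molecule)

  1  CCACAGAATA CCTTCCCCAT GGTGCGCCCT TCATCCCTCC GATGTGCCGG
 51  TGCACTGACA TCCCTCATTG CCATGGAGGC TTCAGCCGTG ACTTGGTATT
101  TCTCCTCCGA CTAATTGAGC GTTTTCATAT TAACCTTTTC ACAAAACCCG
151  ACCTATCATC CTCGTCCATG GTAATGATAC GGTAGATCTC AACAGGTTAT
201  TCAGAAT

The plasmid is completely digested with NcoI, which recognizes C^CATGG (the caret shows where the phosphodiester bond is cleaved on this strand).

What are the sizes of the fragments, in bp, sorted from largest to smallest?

NcoI sites (CCATGG) start at positions 17, 71, 166.
NcoI cuts after the first base of each site, so after positions 17, 71, 166.
Circular molecule, 3 cuts → 3 fragments:
  18–71 → 54 bp
  72–166 → 95 bp
  167–207 then 1–17 → 41 + 17 = 58 bp
Sorted largest to smallest: 95, 58, 54 bp.

95, 58, 54 bp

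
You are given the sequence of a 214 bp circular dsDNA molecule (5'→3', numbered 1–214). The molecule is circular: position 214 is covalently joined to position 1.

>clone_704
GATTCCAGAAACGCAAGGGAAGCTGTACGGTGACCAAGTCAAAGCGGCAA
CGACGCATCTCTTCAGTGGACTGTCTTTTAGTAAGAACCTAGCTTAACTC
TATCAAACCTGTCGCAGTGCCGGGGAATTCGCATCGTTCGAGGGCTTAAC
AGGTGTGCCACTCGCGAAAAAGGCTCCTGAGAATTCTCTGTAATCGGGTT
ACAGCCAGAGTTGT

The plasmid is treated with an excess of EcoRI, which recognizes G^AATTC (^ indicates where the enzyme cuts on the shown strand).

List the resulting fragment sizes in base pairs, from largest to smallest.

158, 56 bp

EcoRI sites (GAATTC) start at positions 125, 181.
EcoRI cuts after the first base of each site, so after positions 125, 181.
Circular molecule, 2 cuts → 2 fragments:
  126–181 → 56 bp
  182–214 then 1–125 → 33 + 125 = 158 bp
Sorted largest to smallest: 158, 56 bp.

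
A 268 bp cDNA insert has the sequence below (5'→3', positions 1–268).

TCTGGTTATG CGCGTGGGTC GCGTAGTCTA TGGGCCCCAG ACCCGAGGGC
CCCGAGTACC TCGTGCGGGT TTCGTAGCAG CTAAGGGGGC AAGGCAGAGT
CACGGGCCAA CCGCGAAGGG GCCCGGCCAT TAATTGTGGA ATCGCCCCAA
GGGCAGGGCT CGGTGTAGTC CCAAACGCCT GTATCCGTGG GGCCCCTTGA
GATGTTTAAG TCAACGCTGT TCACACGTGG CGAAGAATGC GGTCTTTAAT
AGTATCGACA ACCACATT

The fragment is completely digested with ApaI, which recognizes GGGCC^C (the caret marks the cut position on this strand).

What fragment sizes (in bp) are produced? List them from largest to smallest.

74, 72, 71, 36, 15 bp

ApaI sites (GGGCCC) start at positions 32, 47, 119, 190.
ApaI cuts after base 5 of each site (before the last base), so after positions 36, 51, 123, 194.
Linear molecule, 4 cuts → 5 fragments:
  1–36 → 36 bp
  37–51 → 15 bp
  52–123 → 72 bp
  124–194 → 71 bp
  195–268 → 74 bp
Sorted largest to smallest: 74, 72, 71, 36, 15 bp.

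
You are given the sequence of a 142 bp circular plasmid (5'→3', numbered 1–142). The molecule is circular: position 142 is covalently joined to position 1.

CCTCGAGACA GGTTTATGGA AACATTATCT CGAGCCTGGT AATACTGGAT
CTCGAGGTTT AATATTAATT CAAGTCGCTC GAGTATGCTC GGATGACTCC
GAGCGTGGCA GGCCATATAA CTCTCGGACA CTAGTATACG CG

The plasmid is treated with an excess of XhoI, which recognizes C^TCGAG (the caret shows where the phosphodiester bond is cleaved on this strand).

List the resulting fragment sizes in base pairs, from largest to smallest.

XhoI sites (CTCGAG) start at positions 2, 29, 51, 78.
XhoI cuts after the first base of each site, so after positions 2, 29, 51, 78.
Circular molecule, 4 cuts → 4 fragments:
  3–29 → 27 bp
  30–51 → 22 bp
  52–78 → 27 bp
  79–142 then 1–2 → 64 + 2 = 66 bp
Sorted largest to smallest: 66, 27, 27, 22 bp.

66, 27, 27, 22 bp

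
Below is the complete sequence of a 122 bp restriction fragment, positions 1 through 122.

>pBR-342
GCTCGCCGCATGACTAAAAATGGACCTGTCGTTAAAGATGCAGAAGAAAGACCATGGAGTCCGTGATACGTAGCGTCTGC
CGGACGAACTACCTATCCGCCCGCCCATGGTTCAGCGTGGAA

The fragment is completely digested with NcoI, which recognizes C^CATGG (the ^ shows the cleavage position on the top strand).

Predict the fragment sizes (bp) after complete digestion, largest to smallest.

53, 52, 17 bp

NcoI sites (CCATGG) start at positions 52, 105.
NcoI cuts after the first base of each site, so after positions 52, 105.
Linear molecule, 2 cuts → 3 fragments:
  1–52 → 52 bp
  53–105 → 53 bp
  106–122 → 17 bp
Sorted largest to smallest: 53, 52, 17 bp.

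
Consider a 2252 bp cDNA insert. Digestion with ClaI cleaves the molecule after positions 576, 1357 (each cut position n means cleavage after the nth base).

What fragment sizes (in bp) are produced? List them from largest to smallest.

895, 781, 576 bp

Linear molecule, 2 cuts → 3 fragments:
  576 − 0 = 576 bp
  1357 − 576 = 781 bp
  2252 − 1357 = 895 bp
Sorted largest to smallest: 895, 781, 576 bp.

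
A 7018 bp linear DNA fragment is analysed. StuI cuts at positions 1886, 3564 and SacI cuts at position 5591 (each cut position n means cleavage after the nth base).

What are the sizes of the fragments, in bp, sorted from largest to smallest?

2027, 1886, 1678, 1427 bp

Combined cut positions (sorted): 1886, 3564, 5591.
Linear molecule, 3 cuts → 4 fragments:
  1886 − 0 = 1886 bp
  3564 − 1886 = 1678 bp
  5591 − 3564 = 2027 bp
  7018 − 5591 = 1427 bp
Sorted largest to smallest: 2027, 1886, 1678, 1427 bp.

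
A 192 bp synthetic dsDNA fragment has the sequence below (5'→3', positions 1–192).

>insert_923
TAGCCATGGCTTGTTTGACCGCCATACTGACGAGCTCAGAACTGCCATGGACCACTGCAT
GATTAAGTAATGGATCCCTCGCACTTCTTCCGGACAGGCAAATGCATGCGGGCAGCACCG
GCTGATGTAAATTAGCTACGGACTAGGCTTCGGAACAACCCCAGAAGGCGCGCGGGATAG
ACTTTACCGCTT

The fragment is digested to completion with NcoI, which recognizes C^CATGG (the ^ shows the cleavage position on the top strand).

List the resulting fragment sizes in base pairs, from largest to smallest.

NcoI sites (CCATGG) start at positions 4, 45.
NcoI cuts after the first base of each site, so after positions 4, 45.
Linear molecule, 2 cuts → 3 fragments:
  1–4 → 4 bp
  5–45 → 41 bp
  46–192 → 147 bp
Sorted largest to smallest: 147, 41, 4 bp.

147, 41, 4 bp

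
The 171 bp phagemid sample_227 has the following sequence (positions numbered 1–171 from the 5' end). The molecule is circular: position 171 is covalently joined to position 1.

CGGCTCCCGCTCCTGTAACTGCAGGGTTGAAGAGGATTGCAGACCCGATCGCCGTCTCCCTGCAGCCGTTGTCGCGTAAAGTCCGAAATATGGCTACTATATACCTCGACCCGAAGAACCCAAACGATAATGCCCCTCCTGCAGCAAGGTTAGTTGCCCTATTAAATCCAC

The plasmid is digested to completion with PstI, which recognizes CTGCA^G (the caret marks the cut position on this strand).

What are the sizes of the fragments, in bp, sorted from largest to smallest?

79, 51, 41 bp

PstI sites (CTGCAG) start at positions 19, 60, 139.
PstI cuts after base 5 of each site (before the last base), so after positions 23, 64, 143.
Circular molecule, 3 cuts → 3 fragments:
  24–64 → 41 bp
  65–143 → 79 bp
  144–171 then 1–23 → 28 + 23 = 51 bp
Sorted largest to smallest: 79, 51, 41 bp.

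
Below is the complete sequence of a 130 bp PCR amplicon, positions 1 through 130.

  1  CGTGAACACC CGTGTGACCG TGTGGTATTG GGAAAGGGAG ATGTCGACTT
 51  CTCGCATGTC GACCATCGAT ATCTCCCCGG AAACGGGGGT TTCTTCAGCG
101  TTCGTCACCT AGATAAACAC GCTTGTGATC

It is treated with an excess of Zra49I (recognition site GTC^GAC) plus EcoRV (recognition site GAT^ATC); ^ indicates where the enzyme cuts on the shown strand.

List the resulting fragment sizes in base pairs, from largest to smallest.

60, 45, 15, 10 bp

Zra49I sites (GTCGAC) start at positions 43, 58.
Zra49I cuts after base 3 of each site, so after positions 45, 60.
The EcoRV site (GATATC) starts at position 68.
EcoRV cuts after base 3 of each site, so after position 70.
Combined cut positions: 45, 60, 70.
Linear molecule, 3 cuts → 4 fragments:
  1–45 → 45 bp
  46–60 → 15 bp
  61–70 → 10 bp
  71–130 → 60 bp
Sorted largest to smallest: 60, 45, 15, 10 bp.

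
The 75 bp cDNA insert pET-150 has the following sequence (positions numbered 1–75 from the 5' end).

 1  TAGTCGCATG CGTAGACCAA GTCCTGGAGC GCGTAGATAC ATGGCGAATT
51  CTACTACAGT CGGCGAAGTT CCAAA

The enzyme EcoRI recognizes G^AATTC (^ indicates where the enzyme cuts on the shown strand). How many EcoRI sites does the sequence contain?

1

GAATTC occurs starting at position 46.
EcoRI cuts at 1 site.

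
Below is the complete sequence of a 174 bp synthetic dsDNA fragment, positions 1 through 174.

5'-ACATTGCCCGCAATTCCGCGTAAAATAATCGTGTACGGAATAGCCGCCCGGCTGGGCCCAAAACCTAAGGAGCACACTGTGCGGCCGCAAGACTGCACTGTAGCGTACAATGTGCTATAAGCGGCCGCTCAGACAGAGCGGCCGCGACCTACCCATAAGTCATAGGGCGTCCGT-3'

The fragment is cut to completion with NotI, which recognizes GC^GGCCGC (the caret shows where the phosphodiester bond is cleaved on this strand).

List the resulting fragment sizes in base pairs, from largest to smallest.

82, 40, 35, 17 bp

NotI sites (GCGGCCGC) start at positions 81, 121, 138.
NotI cuts after base 2 of each site, so after positions 82, 122, 139.
Linear molecule, 3 cuts → 4 fragments:
  1–82 → 82 bp
  83–122 → 40 bp
  123–139 → 17 bp
  140–174 → 35 bp
Sorted largest to smallest: 82, 40, 35, 17 bp.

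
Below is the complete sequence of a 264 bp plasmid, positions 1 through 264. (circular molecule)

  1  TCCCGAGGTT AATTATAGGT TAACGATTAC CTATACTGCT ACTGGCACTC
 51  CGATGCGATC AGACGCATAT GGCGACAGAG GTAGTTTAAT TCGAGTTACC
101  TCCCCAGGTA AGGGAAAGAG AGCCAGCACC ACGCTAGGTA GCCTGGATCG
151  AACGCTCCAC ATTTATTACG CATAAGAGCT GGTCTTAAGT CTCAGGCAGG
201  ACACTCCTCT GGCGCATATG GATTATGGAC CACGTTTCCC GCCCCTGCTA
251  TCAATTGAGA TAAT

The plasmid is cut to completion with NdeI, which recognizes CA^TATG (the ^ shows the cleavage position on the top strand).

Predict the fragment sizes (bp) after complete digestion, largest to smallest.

NdeI sites (CATATG) start at positions 66, 215.
NdeI cuts after base 2 of each site, so after positions 67, 216.
Circular molecule, 2 cuts → 2 fragments:
  68–216 → 149 bp
  217–264 then 1–67 → 48 + 67 = 115 bp
Sorted largest to smallest: 149, 115 bp.

149, 115 bp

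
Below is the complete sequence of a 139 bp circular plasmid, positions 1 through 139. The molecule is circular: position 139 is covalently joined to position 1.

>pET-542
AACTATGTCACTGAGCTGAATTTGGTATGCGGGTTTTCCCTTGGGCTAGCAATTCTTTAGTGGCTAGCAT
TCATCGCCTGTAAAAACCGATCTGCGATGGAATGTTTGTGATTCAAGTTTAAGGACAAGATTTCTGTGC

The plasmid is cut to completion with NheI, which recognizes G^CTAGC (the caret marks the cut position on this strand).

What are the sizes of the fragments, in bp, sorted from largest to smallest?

121, 18 bp

NheI sites (GCTAGC) start at positions 45, 63.
NheI cuts after the first base of each site, so after positions 45, 63.
Circular molecule, 2 cuts → 2 fragments:
  46–63 → 18 bp
  64–139 then 1–45 → 76 + 45 = 121 bp
Sorted largest to smallest: 121, 18 bp.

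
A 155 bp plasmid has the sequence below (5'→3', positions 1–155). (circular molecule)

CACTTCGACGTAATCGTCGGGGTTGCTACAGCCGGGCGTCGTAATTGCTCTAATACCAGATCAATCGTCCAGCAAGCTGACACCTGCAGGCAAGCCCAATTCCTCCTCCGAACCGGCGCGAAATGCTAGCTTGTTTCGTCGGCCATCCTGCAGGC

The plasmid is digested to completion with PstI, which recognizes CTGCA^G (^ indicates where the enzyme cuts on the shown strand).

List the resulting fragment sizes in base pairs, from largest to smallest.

PstI sites (CTGCAG) start at positions 84, 148.
PstI cuts after base 5 of each site (before the last base), so after positions 88, 152.
Circular molecule, 2 cuts → 2 fragments:
  89–152 → 64 bp
  153–155 then 1–88 → 3 + 88 = 91 bp
Sorted largest to smallest: 91, 64 bp.

91, 64 bp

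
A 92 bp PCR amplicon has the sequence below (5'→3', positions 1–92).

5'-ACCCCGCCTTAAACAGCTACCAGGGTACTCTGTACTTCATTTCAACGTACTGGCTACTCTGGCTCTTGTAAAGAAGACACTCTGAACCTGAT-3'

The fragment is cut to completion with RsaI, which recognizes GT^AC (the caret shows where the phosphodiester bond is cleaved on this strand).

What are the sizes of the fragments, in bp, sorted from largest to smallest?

44, 26, 15, 7 bp

RsaI sites (GTAC) start at positions 25, 32, 47.
RsaI cuts after base 2 of each site, so after positions 26, 33, 48.
Linear molecule, 3 cuts → 4 fragments:
  1–26 → 26 bp
  27–33 → 7 bp
  34–48 → 15 bp
  49–92 → 44 bp
Sorted largest to smallest: 44, 26, 15, 7 bp.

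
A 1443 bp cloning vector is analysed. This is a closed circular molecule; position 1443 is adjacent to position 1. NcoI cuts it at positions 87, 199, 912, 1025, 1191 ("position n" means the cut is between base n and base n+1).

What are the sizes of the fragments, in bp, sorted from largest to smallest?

713, 339, 166, 113, 112 bp

Circular molecule, 5 cuts → 5 fragments:
  199 − 87 = 112 bp
  912 − 199 = 713 bp
  1025 − 912 = 113 bp
  1191 − 1025 = 166 bp
  wrap: 1443 − 1191 + 87 = 339 bp
Sorted largest to smallest: 713, 339, 166, 113, 112 bp.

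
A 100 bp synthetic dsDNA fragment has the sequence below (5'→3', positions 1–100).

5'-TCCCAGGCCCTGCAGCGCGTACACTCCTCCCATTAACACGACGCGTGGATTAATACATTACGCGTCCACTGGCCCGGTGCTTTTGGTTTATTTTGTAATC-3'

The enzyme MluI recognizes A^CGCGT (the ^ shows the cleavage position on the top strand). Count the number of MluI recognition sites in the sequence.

2

ACGCGT occurs starting at positions 41, 60.
MluI cuts at 2 sites.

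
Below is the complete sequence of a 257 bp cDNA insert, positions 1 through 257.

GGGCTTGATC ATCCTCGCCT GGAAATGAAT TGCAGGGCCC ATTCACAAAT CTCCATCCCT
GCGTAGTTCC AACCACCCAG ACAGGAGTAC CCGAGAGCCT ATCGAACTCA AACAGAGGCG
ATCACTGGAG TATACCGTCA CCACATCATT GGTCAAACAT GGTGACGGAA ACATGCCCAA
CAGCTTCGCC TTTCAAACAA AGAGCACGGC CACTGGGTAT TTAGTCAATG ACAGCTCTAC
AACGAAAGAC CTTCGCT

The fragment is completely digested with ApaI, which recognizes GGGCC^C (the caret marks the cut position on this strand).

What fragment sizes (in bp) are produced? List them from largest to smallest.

218, 39 bp

The ApaI site (GGGCCC) starts at position 35.
ApaI cuts after base 5 of each site (before the last base), so after position 39.
Linear molecule, 1 cut → 2 fragments:
  1–39 → 39 bp
  40–257 → 218 bp
Sorted largest to smallest: 218, 39 bp.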